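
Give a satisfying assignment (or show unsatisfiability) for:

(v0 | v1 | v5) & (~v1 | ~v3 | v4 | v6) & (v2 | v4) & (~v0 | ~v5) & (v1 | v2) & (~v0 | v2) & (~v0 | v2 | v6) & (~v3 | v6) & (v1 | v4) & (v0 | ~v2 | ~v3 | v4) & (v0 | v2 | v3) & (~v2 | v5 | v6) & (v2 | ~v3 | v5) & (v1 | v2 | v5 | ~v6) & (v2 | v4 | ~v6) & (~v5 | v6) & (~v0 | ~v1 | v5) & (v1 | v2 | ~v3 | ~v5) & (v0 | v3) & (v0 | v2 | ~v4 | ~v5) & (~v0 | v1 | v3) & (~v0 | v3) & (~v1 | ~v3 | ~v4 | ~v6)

v0=T; v1=F; v2=T; v3=T; v4=T; v5=F; v6=T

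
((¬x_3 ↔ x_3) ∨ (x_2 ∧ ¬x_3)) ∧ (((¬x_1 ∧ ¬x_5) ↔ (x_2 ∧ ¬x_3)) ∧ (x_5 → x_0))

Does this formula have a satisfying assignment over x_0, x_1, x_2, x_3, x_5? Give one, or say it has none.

x_0 = False; x_1 = False; x_2 = True; x_3 = False; x_5 = False

  (¬x_3 ↔ x_3) ∨ (x_2 ∧ ¬x_3) = True
    ¬x_3 ↔ x_3 = False
      ¬x_3 = True
    x_2 ∧ ¬x_3 = True
      ¬x_3 = True
  ((¬x_1 ∧ ¬x_5) ↔ (x_2 ∧ ¬x_3)) ∧ (x_5 → x_0) = True
    (¬x_1 ∧ ¬x_5) ↔ (x_2 ∧ ¬x_3) = True
      ¬x_1 ∧ ¬x_5 = True
        ¬x_1 = True
        ¬x_5 = True
      x_2 ∧ ¬x_3 = True
        ¬x_3 = True
    x_5 → x_0 = True
Both conjuncts True, so the formula holds.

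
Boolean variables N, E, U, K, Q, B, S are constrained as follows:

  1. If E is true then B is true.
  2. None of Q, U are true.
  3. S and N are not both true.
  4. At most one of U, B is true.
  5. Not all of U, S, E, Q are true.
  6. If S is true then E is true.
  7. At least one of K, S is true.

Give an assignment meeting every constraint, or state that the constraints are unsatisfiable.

N: False, E: False, U: False, K: True, Q: False, B: True, S: False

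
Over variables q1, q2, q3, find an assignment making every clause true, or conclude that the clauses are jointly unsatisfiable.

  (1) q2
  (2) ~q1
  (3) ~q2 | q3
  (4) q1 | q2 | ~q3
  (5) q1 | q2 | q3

Unit clause (q2) forces q2 = True.
Unit clause (~q1) forces q1 = False.
In (~q2 | q3) only q3 is left, so q3 = True.
Check each clause:
  (q2): q2 holds.
  (~q1): ~q1 holds.
  (~q2 | q3): q3 holds.
  (q1 | q2 | ~q3): q2 holds.
  (q1 | q2 | q3): q2 holds.
All clauses satisfied.

q1=F; q2=T; q3=T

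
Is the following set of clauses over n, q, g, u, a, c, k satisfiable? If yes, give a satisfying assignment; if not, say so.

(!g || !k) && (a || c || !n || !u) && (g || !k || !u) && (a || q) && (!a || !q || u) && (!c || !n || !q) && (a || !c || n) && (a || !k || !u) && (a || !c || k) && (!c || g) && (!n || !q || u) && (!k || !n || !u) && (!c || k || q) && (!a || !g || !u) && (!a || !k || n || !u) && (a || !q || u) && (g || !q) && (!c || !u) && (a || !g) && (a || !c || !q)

n = False, q = False, g = True, u = False, a = True, c = False, k = False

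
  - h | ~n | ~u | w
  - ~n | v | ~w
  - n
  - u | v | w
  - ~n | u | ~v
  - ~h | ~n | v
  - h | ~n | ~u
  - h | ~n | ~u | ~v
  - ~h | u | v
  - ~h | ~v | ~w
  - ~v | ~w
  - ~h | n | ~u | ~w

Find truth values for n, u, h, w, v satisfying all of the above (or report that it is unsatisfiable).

n = True, u = True, h = True, w = False, v = True

Unit clause (n) forces n = True.
Try u = False:
  (~n | u | ~v) forces v = False.
  (~n | v | ~w) forces w = False.
  clause (u | v | w) is falsified — backtrack.
So u = True.
  then (h | ~n | ~u) forces h = True.
  then (~h | ~n | v) forces v = True.
  then (~h | ~v | ~w) forces w = False.
All clauses satisfied.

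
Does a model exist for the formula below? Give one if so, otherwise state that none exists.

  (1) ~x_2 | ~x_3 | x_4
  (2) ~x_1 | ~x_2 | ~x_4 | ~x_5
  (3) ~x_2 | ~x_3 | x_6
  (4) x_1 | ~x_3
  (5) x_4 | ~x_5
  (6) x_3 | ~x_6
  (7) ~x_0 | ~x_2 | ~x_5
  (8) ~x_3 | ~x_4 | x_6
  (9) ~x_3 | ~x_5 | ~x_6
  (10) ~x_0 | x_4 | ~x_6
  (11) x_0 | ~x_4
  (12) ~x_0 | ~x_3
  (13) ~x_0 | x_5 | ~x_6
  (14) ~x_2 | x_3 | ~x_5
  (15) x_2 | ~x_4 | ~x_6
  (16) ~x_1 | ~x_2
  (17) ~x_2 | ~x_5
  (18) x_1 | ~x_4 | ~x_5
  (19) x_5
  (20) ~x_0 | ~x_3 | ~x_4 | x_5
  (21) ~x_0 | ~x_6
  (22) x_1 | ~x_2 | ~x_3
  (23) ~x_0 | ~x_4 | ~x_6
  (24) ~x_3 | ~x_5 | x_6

x_0=T, x_1=T, x_2=F, x_3=F, x_4=T, x_5=T, x_6=F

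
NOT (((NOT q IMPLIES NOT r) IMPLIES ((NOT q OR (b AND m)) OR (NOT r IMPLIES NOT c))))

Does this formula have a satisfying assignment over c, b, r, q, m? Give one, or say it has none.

c=T, b=T, r=F, q=T, m=F

  NOT (((NOT q IMPLIES NOT r) IMPLIES ((NOT q OR (b AND m)) OR (NOT r IMPLIES NOT c)))) = True
    (NOT q IMPLIES NOT r) IMPLIES ((NOT q OR (b AND m)) OR (NOT r IMPLIES NOT c)) = False
      NOT q IMPLIES NOT r = True
        NOT q = False
        NOT r = True
      (NOT q OR (b AND m)) OR (NOT r IMPLIES NOT c) = False
        NOT q OR (b AND m) = False
          NOT q = False
          b AND m = False
        NOT r IMPLIES NOT c = False
          NOT r = True
          NOT c = False
The formula evaluates to True.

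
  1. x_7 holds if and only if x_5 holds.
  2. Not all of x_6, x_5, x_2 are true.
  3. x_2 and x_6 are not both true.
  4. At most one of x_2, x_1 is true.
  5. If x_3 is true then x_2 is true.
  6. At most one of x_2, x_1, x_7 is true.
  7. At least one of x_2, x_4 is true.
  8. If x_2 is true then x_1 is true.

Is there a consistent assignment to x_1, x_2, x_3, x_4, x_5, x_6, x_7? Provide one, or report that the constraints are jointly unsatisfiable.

x_1 = False, x_2 = False, x_3 = False, x_4 = True, x_5 = True, x_6 = False, x_7 = True

  (1) x_7=T, x_5=T — same ✓
  (2) {x_6, x_5, x_2}: 1/3 true — not all ✓
  (3) x_2=F, x_6=F — not both ✓
  (4) {x_2, x_1}: 0 true — at most one ✓
  (5) x_3=F ⇒ x_2: vacuous ✓
  (6) {x_2, x_1, x_7}: 1 true — at most one ✓
  (7) {x_2, x_4}: 1 true — at least one ✓
  (8) x_2=F ⇒ x_1: vacuous ✓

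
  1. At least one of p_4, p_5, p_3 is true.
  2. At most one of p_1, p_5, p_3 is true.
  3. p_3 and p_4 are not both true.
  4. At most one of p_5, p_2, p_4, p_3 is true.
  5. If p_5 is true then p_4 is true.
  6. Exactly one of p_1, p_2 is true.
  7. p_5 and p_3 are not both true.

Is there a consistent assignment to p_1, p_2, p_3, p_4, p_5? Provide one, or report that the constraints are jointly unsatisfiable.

p_1: True, p_2: False, p_3: False, p_4: True, p_5: False

  (1) {p_4, p_5, p_3}: 1 true — at least one ✓
  (2) {p_1, p_5, p_3}: 1 true — at most one ✓
  (3) p_3=F, p_4=T — not both ✓
  (4) {p_5, p_2, p_4, p_3}: 1 true — at most one ✓
  (5) p_5=F ⇒ p_4: vacuous ✓
  (6) {p_1, p_2}: 1 true — exactly one ✓
  (7) p_5=F, p_3=F — not both ✓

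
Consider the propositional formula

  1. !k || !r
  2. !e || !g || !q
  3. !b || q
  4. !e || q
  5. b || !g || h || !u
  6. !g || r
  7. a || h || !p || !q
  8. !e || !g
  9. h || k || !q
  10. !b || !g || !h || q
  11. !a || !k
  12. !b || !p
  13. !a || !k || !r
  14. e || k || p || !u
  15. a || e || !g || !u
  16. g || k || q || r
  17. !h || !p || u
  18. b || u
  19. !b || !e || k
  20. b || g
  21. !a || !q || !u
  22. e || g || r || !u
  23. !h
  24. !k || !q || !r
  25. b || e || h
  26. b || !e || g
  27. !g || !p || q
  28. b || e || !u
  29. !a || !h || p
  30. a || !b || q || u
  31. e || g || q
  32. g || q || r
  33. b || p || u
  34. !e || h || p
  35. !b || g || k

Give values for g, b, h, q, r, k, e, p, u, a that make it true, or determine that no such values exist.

Unit clause (!h) forces h = False.
Set g = False.
  then (b || g) forces b = True.
  then (!b || g || k) forces k = True.
  then (!k || !r) forces r = False.
  then (!b || q) forces q = True.
  then (!a || !k) forces a = False.
  then (!b || !p) forces p = False.
  then (!e || h || p) forces e = False.
  then (e || g || r || !u) forces u = False.
All clauses satisfied.

g = False; b = True; h = False; q = True; r = False; k = True; e = False; p = False; u = False; a = False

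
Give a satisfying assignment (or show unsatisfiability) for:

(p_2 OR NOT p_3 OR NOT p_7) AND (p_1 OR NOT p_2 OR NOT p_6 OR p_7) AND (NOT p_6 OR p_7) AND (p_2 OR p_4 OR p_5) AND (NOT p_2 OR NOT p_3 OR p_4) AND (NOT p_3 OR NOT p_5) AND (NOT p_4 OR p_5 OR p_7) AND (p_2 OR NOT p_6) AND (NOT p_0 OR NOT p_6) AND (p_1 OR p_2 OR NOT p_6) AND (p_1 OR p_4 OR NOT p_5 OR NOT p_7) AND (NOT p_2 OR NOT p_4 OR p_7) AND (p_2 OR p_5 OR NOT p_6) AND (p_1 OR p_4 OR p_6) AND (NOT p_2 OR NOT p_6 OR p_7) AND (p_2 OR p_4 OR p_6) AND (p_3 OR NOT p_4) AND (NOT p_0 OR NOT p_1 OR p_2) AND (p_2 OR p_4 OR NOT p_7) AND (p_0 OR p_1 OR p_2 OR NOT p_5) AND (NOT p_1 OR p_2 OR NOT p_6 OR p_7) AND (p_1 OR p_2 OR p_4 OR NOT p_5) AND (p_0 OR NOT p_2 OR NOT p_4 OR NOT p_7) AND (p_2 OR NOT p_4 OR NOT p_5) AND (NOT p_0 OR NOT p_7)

Set p_0 = False.
Set p_1 = False.
Set p_2 = True.
Try p_3 = True:
  (NOT p_2 OR NOT p_3 OR p_4) forces p_4 = True.
  (NOT p_3 OR NOT p_5) forces p_5 = False.
  (NOT p_4 OR p_5 OR p_7) forces p_7 = True.
  clause (p_0 OR NOT p_2 OR NOT p_4 OR NOT p_7) is falsified — backtrack.
So p_3 = False.
  then (p_3 OR NOT p_4) forces p_4 = False.
  then (p_1 OR p_4 OR p_6) forces p_6 = True.
  then (NOT p_2 OR NOT p_6 OR p_7) forces p_7 = True.
  then (p_1 OR p_4 OR NOT p_5 OR NOT p_7) forces p_5 = False.
All clauses satisfied.

p_0: False, p_1: False, p_2: True, p_3: False, p_4: False, p_5: False, p_6: True, p_7: True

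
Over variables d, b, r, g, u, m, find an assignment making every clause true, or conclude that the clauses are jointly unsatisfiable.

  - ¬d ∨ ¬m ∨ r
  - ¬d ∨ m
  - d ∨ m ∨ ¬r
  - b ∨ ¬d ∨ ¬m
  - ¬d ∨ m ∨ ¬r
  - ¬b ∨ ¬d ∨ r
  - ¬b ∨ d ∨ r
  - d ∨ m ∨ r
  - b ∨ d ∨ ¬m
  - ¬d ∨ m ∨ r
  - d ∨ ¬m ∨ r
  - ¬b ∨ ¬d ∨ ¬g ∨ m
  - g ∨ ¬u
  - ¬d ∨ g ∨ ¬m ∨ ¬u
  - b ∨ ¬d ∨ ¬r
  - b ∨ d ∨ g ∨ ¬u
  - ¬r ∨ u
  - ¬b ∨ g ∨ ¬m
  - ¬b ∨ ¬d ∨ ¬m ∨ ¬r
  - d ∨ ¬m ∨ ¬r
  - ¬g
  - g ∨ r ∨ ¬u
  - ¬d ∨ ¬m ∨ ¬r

The formula is unsatisfiable.

Case m = True:
  (¬g) forces g = False.
  (g ∨ ¬u) forces u = False.
  (¬r ∨ u) forces r = False.
  (¬d ∨ ¬m ∨ r) forces d = False.
  Clause (d ∨ ¬m ∨ r) is falsified — contradiction.
Case m = False:
  (¬d ∨ m) forces d = False.
  (d ∨ m ∨ ¬r) forces r = False.
  Clause (d ∨ m ∨ r) is falsified — contradiction.
Both cases fail, so the formula is unsatisfiable.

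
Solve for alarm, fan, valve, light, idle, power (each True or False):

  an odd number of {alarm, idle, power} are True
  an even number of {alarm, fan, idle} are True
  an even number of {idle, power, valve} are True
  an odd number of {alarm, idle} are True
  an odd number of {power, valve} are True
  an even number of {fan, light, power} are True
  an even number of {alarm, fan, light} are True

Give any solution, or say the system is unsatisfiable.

alarm=F; fan=T; valve=T; light=T; idle=T; power=F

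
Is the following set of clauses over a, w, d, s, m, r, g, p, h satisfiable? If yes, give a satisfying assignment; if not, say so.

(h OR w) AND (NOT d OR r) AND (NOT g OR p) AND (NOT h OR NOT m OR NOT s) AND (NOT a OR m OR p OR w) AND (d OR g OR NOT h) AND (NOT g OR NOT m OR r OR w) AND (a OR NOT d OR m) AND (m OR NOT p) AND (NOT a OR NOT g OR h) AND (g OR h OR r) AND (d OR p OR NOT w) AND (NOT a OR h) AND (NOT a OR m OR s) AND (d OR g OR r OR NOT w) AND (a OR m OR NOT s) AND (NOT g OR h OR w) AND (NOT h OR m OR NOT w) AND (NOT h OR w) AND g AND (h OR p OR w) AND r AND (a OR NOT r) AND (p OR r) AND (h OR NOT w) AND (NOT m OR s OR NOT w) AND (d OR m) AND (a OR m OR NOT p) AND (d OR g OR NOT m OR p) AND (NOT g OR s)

Case h = True:
  (NOT h OR w) forces w = True.
  (NOT h OR m OR NOT w) forces m = True.
  (NOT h OR NOT m OR NOT s) forces s = False.
  Clause (NOT m OR s OR NOT w) is falsified — contradiction.
Case h = False:
  (h OR w) forces w = True.
  Clause (h OR NOT w) is falsified — contradiction.
Both cases fail, so the formula is unsatisfiable.

UNSATISFIABLE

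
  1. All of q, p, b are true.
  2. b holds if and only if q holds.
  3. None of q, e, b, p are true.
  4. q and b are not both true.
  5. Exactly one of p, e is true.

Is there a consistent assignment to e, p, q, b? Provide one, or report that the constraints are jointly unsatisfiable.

Case p = True:
  Constraint (3) is violated (p=T) — contradiction.
Case p = False:
  Constraint (1) is violated (p=F) — contradiction.
Both cases fail — unsatisfiable.

The formula is unsatisfiable.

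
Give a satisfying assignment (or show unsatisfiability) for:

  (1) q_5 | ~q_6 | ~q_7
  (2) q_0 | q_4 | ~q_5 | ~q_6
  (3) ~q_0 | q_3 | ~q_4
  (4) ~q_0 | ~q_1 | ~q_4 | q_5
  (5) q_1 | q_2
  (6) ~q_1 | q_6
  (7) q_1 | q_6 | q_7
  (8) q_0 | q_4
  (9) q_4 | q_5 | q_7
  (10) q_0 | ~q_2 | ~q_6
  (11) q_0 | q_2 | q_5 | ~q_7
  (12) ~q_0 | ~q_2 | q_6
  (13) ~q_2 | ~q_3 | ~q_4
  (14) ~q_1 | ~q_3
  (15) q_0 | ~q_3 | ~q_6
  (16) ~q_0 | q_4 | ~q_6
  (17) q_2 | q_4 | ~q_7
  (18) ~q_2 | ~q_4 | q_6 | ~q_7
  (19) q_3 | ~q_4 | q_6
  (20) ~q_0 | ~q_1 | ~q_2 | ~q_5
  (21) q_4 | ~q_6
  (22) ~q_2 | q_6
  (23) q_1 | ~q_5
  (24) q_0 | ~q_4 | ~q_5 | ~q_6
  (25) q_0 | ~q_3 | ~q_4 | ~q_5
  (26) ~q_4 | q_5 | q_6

q_0 = False, q_1 = True, q_2 = False, q_3 = False, q_4 = True, q_5 = False, q_6 = True, q_7 = False

Set q_0 = False.
  then (q_0 | q_4) forces q_4 = True.
Try q_1 = False:
  (q_1 | q_2) forces q_2 = True.
  (q_0 | ~q_2 | ~q_6) forces q_6 = False.
  clause (~q_2 | q_6) is falsified — backtrack.
So q_1 = True.
  then (~q_1 | q_6) forces q_6 = True.
  then (q_0 | ~q_2 | ~q_6) forces q_2 = False.
  then (~q_1 | ~q_3) forces q_3 = False.
  then (q_0 | ~q_4 | ~q_5 | ~q_6) forces q_5 = False.
  then (q_5 | ~q_6 | ~q_7) forces q_7 = False.
All clauses satisfied.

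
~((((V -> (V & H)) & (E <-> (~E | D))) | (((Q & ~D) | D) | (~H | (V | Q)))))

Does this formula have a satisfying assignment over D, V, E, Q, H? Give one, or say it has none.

D=F, V=F, E=T, Q=F, H=T

  ~((((V -> (V & H)) & (E <-> (~E | D))) | (((Q & ~D) | D) | (~H | (V | Q))))) = True
    ((V -> (V & H)) & (E <-> (~E | D))) | (((Q & ~D) | D) | (~H | (V | Q))) = False
      (V -> (V & H)) & (E <-> (~E | D)) = False
        V -> (V & H) = True
          V & H = False
        E <-> (~E | D) = False
          ~E | D = False
            ~E = False
      ((Q & ~D) | D) | (~H | (V | Q)) = False
        (Q & ~D) | D = False
          Q & ~D = False
            ~D = True
        ~H | (V | Q) = False
          ~H = False
          V | Q = False
The formula evaluates to True.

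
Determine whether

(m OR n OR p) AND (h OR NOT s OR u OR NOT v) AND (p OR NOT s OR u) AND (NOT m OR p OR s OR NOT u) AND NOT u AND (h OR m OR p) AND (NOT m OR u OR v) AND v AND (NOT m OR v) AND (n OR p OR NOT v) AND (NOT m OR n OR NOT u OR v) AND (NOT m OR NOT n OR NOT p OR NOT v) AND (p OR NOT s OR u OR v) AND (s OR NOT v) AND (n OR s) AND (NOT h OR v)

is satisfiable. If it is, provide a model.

Unit clause (NOT u) forces u = False.
Unit clause (v) forces v = True.
In (s OR NOT v) only s is left, so s = True.
In (h OR NOT s OR u OR NOT v) only h is left, so h = True.
In (p OR NOT s OR u) only p is left, so p = True.
Set n = True.
  then (NOT m OR NOT n OR NOT p OR NOT v) forces m = False.
All clauses satisfied.

h = True, n = True, m = False, u = False, p = True, v = True, s = True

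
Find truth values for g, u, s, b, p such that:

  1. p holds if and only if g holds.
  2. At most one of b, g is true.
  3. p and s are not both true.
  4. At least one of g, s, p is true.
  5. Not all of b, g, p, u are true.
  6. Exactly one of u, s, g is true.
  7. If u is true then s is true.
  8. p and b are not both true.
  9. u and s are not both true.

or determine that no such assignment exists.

g = False, u = False, s = True, b = True, p = False

  (1) p=F, g=F — same ✓
  (2) {b, g}: 1 true — at most one ✓
  (3) p=F, s=T — not both ✓
  (4) {g, s, p}: 1 true — at least one ✓
  (5) {b, g, p, u}: 1/4 true — not all ✓
  (6) {u, s, g}: 1 true — exactly one ✓
  (7) u=F ⇒ s: vacuous ✓
  (8) p=F, b=T — not both ✓
  (9) u=F, s=T — not both ✓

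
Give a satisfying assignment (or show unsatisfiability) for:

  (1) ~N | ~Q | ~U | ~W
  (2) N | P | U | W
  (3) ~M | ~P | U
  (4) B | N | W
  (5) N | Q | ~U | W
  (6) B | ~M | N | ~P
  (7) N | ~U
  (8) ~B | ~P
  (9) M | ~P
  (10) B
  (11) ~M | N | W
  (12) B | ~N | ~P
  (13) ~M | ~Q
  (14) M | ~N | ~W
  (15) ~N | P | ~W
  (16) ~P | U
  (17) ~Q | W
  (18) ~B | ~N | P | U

Unit clause (B) forces B = True.
In (~B | ~P) only ~P is left, so P = False.
Set U = True.
  then (N | ~U) forces N = True.
  then (~N | P | ~W) forces W = False.
  then (~Q | W) forces Q = False.
Set M = False.
All clauses satisfied.

U = True, Q = False, W = False, N = True, B = True, P = False, M = False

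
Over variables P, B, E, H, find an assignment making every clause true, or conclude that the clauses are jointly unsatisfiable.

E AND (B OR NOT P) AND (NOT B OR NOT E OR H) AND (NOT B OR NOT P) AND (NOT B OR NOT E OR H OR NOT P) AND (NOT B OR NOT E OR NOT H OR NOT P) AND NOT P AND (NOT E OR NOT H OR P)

Unit clause (E) forces E = True.
Unit clause (NOT P) forces P = False.
In (NOT E OR NOT H OR P) only NOT H is left, so H = False.
In (NOT B OR NOT E OR H) only NOT B is left, so B = False.
Check each clause:
  (E): E holds.
  (B OR NOT P): NOT P holds.
  (NOT B OR NOT E OR H): NOT B holds.
  (NOT B OR NOT P): NOT B holds.
  (NOT B OR NOT E OR H OR NOT P): NOT B holds.
  (NOT B OR NOT E OR NOT H OR NOT P): NOT B holds.
  (NOT P): NOT P holds.
  (NOT E OR NOT H OR P): NOT H holds.
All clauses satisfied.

P: False, B: False, E: True, H: False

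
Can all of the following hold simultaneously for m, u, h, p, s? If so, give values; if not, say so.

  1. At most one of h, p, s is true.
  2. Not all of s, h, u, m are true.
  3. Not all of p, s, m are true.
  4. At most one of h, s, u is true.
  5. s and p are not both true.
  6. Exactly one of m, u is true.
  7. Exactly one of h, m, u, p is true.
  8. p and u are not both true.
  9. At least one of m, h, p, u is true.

m = False, u = True, h = False, p = False, s = False

  (1) {h, p, s}: 0 true — at most one ✓
  (2) {s, h, u, m}: 1/4 true — not all ✓
  (3) {p, s, m}: 0/3 true — not all ✓
  (4) {h, s, u}: 1 true — at most one ✓
  (5) s=F, p=F — not both ✓
  (6) {m, u}: 1 true — exactly one ✓
  (7) {h, m, u, p}: 1 true — exactly one ✓
  (8) p=F, u=T — not both ✓
  (9) {m, h, p, u}: 1 true — at least one ✓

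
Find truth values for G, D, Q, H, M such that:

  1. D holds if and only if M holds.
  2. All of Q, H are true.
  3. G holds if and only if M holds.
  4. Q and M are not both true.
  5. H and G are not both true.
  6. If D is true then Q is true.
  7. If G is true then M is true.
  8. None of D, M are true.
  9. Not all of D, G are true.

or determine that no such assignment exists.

G = False, D = False, Q = True, H = True, M = False

  (1) D=F, M=F — same ✓
  (2) {Q, H}: all 2 true ✓
  (3) G=F, M=F — same ✓
  (4) Q=T, M=F — not both ✓
  (5) H=T, G=F — not both ✓
  (6) D=F ⇒ Q: vacuous ✓
  (7) G=F ⇒ M: vacuous ✓
  (8) {D, M}: 0 true — none ✓
  (9) {D, G}: 0/2 true — not all ✓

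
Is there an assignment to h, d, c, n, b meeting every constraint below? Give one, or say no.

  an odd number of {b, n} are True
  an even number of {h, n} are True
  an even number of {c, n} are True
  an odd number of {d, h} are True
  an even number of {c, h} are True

h = True, d = False, c = True, n = True, b = False

{b, n}: 1 true → odd ✓
{h, n}: 2 true → even ✓
{c, n}: 2 true → even ✓
{d, h}: 1 true → odd ✓
{c, h}: 2 true → even ✓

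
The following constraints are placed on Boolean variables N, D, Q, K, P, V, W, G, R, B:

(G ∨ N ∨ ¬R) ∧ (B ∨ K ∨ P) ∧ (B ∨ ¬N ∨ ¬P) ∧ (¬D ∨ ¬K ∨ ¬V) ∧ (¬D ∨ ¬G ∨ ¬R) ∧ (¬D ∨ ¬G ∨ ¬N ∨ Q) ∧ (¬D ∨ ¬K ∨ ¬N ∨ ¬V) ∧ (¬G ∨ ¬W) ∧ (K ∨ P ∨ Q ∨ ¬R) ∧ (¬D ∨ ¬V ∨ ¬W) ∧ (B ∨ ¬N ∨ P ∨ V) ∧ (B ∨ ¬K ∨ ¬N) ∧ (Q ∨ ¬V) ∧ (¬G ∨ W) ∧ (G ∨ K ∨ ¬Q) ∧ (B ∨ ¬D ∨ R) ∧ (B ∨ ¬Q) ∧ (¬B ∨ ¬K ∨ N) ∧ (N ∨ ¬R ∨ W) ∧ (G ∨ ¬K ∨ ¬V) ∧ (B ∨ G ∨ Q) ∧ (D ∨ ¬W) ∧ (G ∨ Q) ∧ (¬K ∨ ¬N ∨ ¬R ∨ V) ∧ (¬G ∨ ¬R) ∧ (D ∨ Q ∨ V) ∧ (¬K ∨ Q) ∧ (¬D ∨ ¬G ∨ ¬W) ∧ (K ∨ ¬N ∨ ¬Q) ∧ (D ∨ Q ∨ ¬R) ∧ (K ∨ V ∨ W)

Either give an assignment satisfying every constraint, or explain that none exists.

N = True; D = True; Q = True; K = True; P = False; V = False; W = False; G = False; R = False; B = True

Set N = True.
Set D = True.
Try Q = False:
  (¬D ∨ ¬G ∨ ¬N ∨ Q) forces G = False.
  clause (G ∨ Q) is falsified — backtrack.
So Q = True.
  then (B ∨ ¬Q) forces B = True.
  then (K ∨ ¬N ∨ ¬Q) forces K = True.
  then (¬D ∨ ¬K ∨ ¬V) forces V = False.
  then (¬K ∨ ¬N ∨ ¬R ∨ V) forces R = False.
Set P = False.
Set W = False.
  then (¬G ∨ W) forces G = False.
All clauses satisfied.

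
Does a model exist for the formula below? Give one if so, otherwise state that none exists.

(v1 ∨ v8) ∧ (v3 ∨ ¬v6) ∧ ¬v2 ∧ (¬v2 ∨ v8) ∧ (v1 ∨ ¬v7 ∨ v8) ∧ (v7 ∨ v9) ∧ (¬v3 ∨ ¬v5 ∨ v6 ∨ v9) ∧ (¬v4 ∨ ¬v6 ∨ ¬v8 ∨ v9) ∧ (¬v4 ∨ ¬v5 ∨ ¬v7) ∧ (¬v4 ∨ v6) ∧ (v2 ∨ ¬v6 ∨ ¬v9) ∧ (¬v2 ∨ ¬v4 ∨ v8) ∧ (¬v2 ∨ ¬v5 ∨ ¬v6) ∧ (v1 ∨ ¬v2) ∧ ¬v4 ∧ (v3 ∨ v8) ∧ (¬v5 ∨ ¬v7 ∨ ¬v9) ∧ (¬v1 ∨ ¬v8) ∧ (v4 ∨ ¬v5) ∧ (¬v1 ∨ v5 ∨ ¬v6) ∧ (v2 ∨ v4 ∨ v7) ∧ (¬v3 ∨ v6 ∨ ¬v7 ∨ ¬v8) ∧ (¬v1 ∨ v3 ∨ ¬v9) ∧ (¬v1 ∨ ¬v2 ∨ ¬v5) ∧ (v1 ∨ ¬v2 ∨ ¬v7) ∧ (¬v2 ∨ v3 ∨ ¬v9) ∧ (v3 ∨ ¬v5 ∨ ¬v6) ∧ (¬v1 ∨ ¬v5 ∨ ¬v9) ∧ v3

v1=T; v2=F; v3=T; v4=F; v5=F; v6=F; v7=T; v8=F; v9=F

Unit clause (¬v2) forces v2 = False.
Unit clause (¬v4) forces v4 = False.
In (v4 ∨ ¬v5) only ¬v5 is left, so v5 = False.
In (v2 ∨ v4 ∨ v7) only v7 is left, so v7 = True.
Unit clause (v3) forces v3 = True.
Set v1 = True.
  then (¬v1 ∨ ¬v8) forces v8 = False.
  then (¬v1 ∨ v5 ∨ ¬v6) forces v6 = False.
Set v9 = False.
All clauses satisfied.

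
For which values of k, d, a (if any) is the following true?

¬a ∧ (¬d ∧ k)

k=T, d=F, a=F

  ¬a = True
  ¬d ∧ k = True
    ¬d = True
Both conjuncts True, so the formula holds.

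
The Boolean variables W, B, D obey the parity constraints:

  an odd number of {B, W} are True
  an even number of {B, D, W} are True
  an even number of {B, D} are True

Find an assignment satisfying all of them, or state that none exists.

W = False; B = True; D = True

{B, W}: 1 true → odd ✓
{B, D, W}: 2 true → even ✓
{B, D}: 2 true → even ✓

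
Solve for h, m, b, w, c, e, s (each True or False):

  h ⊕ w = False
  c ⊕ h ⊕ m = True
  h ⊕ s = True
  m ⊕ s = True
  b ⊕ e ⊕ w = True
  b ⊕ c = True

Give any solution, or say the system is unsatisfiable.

h=F, m=F, b=F, w=F, c=T, e=T, s=T

h ⊕ w = F ⊕ F = False ✓
c ⊕ h ⊕ m = T ⊕ F ⊕ F = True ✓
h ⊕ s = F ⊕ T = True ✓
m ⊕ s = F ⊕ T = True ✓
b ⊕ e ⊕ w = F ⊕ T ⊕ F = True ✓
b ⊕ c = F ⊕ T = True ✓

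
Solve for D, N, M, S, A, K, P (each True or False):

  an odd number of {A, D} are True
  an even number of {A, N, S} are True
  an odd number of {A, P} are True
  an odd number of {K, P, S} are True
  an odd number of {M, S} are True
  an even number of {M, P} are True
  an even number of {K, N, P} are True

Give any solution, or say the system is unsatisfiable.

D: False; N: False; M: False; S: True; A: True; K: False; P: False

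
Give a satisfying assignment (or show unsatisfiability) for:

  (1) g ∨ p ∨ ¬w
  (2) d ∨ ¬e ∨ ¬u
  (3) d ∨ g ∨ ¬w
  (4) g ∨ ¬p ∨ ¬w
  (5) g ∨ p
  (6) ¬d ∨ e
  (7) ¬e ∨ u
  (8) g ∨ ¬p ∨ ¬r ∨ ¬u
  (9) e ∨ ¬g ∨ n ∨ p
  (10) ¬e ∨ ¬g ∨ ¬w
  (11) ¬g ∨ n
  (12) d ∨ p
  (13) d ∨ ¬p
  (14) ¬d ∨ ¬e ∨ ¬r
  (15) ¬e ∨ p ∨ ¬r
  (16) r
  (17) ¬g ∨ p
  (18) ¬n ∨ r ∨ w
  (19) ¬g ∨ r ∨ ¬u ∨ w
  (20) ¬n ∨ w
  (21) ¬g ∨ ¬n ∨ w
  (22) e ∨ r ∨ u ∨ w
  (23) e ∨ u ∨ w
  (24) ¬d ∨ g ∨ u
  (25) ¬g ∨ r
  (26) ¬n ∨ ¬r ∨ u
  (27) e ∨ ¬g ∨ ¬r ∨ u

Case d = True:
  (¬d ∨ e) forces e = True.
  (¬e ∨ u) forces u = True.
  (¬d ∨ ¬e ∨ ¬r) forces r = False.
  Clause (r) is falsified — contradiction.
Case d = False:
  (d ∨ p) forces p = True.
  Clause (d ∨ ¬p) is falsified — contradiction.
Both cases fail, so the formula is unsatisfiable.

Unsatisfiable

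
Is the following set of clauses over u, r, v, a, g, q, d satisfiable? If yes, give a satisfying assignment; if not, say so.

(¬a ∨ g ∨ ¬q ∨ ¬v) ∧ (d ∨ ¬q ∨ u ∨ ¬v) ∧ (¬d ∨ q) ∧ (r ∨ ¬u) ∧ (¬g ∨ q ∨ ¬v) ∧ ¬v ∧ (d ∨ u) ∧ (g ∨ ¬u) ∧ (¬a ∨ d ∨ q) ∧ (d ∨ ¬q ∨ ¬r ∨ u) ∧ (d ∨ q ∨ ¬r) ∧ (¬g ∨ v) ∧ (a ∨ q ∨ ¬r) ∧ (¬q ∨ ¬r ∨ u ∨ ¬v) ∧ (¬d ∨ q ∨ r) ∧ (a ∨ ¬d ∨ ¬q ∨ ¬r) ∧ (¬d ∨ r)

u = False; r = True; v = False; a = True; g = False; q = True; d = True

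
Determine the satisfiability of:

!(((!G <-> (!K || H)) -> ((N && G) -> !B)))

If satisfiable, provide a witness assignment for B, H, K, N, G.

B: True, H: False, K: True, N: True, G: True

  !(((!G <-> (!K || H)) -> ((N && G) -> !B))) = True
    (!G <-> (!K || H)) -> ((N && G) -> !B) = False
      !G <-> (!K || H) = True
        !G = False
        !K || H = False
          !K = False
      (N && G) -> !B = False
        N && G = True
        !B = False
The formula evaluates to True.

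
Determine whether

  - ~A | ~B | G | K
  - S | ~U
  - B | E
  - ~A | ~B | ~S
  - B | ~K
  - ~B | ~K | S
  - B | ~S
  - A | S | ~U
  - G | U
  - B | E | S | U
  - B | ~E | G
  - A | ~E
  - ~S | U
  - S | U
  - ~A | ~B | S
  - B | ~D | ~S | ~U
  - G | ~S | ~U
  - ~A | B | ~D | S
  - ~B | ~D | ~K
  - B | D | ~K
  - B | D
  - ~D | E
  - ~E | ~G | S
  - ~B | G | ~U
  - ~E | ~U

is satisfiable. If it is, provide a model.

D=F, S=T, E=F, A=F, G=T, B=T, U=T, K=F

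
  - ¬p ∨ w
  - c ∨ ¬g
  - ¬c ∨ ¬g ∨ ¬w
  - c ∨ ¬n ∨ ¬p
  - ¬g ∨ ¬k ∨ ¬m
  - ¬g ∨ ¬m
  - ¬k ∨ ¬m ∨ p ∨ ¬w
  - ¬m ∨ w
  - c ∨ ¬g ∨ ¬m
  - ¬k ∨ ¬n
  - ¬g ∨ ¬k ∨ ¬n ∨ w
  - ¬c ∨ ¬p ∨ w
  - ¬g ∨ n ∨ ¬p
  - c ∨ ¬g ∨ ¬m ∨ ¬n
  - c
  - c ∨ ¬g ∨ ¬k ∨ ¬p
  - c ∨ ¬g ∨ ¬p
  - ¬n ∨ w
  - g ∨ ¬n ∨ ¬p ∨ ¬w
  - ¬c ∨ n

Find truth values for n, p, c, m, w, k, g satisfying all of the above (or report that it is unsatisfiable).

Unit clause (c) forces c = True.
In (¬c ∨ n) only n is left, so n = True.
In (¬k ∨ ¬n) only ¬k is left, so k = False.
In (¬n ∨ w) only w is left, so w = True.
In (¬c ∨ ¬g ∨ ¬w) only ¬g is left, so g = False.
In (g ∨ ¬n ∨ ¬p ∨ ¬w) only ¬p is left, so p = False.
Set m = True.
All clauses satisfied.

n: True, p: False, c: True, m: True, w: True, k: False, g: False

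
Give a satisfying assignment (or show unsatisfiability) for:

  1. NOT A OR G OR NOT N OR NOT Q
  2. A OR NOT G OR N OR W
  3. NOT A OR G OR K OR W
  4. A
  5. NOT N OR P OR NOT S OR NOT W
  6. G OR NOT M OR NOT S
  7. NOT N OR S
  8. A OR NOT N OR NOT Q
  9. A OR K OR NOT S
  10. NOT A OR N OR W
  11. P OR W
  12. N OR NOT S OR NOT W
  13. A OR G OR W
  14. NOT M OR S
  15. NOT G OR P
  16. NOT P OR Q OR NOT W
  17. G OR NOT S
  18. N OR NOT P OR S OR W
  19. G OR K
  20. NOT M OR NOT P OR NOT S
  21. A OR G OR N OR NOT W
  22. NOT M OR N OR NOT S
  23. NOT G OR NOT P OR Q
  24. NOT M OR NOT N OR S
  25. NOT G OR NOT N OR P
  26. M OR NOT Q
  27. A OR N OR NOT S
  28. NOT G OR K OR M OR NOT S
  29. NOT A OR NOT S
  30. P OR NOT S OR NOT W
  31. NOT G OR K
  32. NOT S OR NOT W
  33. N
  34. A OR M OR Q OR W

Case N = True:
  (A) forces A = True.
  (NOT N OR S) forces S = True.
  Clause (NOT A OR NOT S) is falsified — contradiction.
Case N = False:
  Clause (N) is falsified — contradiction.
Both cases fail, so the formula is unsatisfiable.

Unsatisfiable — no assignment works.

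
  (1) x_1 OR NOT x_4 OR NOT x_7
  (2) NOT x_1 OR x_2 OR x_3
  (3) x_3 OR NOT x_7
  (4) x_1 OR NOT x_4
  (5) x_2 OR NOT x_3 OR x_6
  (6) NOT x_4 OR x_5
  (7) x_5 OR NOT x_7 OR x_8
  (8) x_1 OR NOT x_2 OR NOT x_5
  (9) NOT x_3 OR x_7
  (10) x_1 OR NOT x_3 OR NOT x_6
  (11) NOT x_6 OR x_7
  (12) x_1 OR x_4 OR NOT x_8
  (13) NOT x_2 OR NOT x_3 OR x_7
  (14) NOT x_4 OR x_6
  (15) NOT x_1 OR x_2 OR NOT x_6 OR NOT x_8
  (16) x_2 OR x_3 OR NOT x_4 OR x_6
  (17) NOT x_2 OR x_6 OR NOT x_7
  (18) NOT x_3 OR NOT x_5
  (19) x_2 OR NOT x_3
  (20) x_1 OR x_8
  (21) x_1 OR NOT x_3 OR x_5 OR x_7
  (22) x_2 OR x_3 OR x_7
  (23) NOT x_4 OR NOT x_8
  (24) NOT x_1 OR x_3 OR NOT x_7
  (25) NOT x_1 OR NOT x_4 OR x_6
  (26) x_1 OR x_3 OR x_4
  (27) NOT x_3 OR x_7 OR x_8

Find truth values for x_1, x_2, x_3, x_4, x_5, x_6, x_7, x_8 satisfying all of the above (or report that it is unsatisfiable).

x_1: True, x_2: True, x_3: True, x_4: False, x_5: False, x_6: True, x_7: True, x_8: True

Try x_1 = False:
  (x_1 OR NOT x_4) forces x_4 = False.
  (x_1 OR x_4 OR NOT x_8) forces x_8 = False.
  clause (x_1 OR x_8) is falsified — backtrack.
So x_1 = True.
Try x_2 = False:
  (NOT x_1 OR x_2 OR x_3) forces x_3 = True.
  clause (x_2 OR NOT x_3) is falsified — backtrack.
So x_2 = True.
Set x_3 = True.
  then (NOT x_3 OR x_7) forces x_7 = True.
  then (NOT x_2 OR x_6 OR NOT x_7) forces x_6 = True.
  then (NOT x_3 OR NOT x_5) forces x_5 = False.
  then (NOT x_4 OR x_5) forces x_4 = False.
  then (x_5 OR NOT x_7 OR x_8) forces x_8 = True.
All clauses satisfied.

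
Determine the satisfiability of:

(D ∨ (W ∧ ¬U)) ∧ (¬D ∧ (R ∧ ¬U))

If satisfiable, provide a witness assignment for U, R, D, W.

U: False, R: True, D: False, W: True

  D ∨ (W ∧ ¬U) = True
    W ∧ ¬U = True
      ¬U = True
  ¬D ∧ (R ∧ ¬U) = True
    ¬D = True
    R ∧ ¬U = True
      ¬U = True
Both conjuncts True, so the formula holds.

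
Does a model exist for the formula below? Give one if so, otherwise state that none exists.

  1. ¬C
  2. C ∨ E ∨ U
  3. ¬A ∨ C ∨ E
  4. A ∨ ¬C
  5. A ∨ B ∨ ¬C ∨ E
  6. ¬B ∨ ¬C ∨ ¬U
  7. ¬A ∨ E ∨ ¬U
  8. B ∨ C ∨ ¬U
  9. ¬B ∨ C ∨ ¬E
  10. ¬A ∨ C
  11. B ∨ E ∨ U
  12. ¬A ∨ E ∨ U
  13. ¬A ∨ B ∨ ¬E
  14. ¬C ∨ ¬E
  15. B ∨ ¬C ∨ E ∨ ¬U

Unit clause (¬C) forces C = False.
In (¬A ∨ C) only ¬A is left, so A = False.
Set B = True.
  then (¬B ∨ C ∨ ¬E) forces E = False.
  then (C ∨ E ∨ U) forces U = True.
All clauses satisfied.

B=T; C=F; A=F; E=F; U=T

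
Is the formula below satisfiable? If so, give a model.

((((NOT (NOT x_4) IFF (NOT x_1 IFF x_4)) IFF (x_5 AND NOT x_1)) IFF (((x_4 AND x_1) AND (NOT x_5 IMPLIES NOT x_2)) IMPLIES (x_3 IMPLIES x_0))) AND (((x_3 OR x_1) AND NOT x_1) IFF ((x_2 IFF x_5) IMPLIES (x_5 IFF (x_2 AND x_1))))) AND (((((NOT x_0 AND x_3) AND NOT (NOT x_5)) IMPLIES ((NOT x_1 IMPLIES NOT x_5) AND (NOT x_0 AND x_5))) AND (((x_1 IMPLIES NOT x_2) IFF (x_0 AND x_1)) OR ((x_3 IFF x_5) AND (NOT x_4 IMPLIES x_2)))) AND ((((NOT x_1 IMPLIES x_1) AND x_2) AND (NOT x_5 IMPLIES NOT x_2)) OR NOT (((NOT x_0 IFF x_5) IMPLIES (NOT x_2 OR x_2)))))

The formula is unsatisfiable.

Case x_2 = True: the formula simplifies to ((((NOT (NOT x_4) IFF (NOT x_1 IFF x_4)) IFF (x_5 AND NOT x_1)) IFF (((x_4 AND x_1) AND x_5) IMPLIES (x_3 IMPLIES x_0))) AND (((x_3 OR x_1) AND NOT x_1) IFF (x_5 IMPLIES (x_5 IFF x_1)))) AND (((((NOT x_0 AND x_3) AND NOT (NOT x_5)) IMPLIES ((NOT x_1 IMPLIES NOT x_5) AND (NOT x_0 AND x_5))) AND ((NOT x_1 IFF (x_0 AND x_1)) OR (x_3 IFF x_5))) AND ((NOT x_1 IMPLIES x_1) AND x_5)).
  x_1 = True: simplifies to ((NOT ((NOT (NOT x_4) IFF NOT x_4)) IFF ((x_4 AND x_5) IMPLIES (x_3 IMPLIES x_0))) AND NOT ((x_5 IMPLIES x_5))) AND (((((NOT x_0 AND x_3) AND NOT (NOT x_5)) IMPLIES (NOT x_0 AND x_5)) AND (NOT x_0 OR (x_3 IFF x_5))) AND x_5).
    x_5 = True: the conjunct NOT ((x_5 IMPLIES x_5)) becomes NOT ((True IMPLIES True)) = False.
    x_5 = False: the conjunct NOT ((x_5 IMPLIES x_5)) becomes NOT ((False IMPLIES False)) = False.
  x_1 = False: the conjunct NOT x_1 IMPLIES x_1 becomes NOT False IMPLIES False = False.
Case x_2 = False: the conjunct (((NOT x_1 IMPLIES x_1) AND x_2) AND (NOT x_5 IMPLIES NOT x_2)) OR NOT (((NOT x_0 IFF x_5) IMPLIES (NOT x_2 OR x_2))) becomes (False AND True) OR NOT True = False.
Both cases fail — unsatisfiable.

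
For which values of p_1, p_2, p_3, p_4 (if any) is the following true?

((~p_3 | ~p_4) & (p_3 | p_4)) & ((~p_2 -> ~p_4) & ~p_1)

p_1 = False, p_2 = True, p_3 = True, p_4 = False

  (~p_3 | ~p_4) & (p_3 | p_4) = True
    ~p_3 | ~p_4 = True
      ~p_3 = False
      ~p_4 = True
    p_3 | p_4 = True
  (~p_2 -> ~p_4) & ~p_1 = True
    ~p_2 -> ~p_4 = True
      ~p_2 = False
      ~p_4 = True
    ~p_1 = True
Both conjuncts True, so the formula holds.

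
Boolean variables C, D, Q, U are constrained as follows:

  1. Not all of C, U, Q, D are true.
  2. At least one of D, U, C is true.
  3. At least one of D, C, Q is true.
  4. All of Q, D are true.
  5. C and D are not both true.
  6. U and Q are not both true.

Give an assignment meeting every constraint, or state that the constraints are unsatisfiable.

C = False, D = True, Q = True, U = False

  (1) {C, U, Q, D}: 2/4 true — not all ✓
  (2) {D, U, C}: 1 true — at least one ✓
  (3) {D, C, Q}: 2 true — at least one ✓
  (4) {Q, D}: all 2 true ✓
  (5) C=F, D=T — not both ✓
  (6) U=F, Q=T — not both ✓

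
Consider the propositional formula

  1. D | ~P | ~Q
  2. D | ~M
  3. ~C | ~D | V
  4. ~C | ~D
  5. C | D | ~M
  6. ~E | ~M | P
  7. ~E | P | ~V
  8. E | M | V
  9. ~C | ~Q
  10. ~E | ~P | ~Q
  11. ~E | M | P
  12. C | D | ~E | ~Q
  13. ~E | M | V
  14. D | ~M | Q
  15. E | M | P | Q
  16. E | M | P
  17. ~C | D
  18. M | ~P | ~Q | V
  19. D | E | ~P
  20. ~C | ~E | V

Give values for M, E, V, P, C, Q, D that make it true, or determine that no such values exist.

M=T, E=F, V=F, P=T, C=F, Q=T, D=T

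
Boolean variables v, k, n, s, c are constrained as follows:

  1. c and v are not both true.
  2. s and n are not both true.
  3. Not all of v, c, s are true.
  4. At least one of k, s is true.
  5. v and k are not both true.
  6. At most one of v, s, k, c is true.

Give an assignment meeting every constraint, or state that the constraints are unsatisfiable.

v = False, k = False, n = False, s = True, c = False

  (1) c=F, v=F — not both ✓
  (2) s=T, n=F — not both ✓
  (3) {v, c, s}: 1/3 true — not all ✓
  (4) {k, s}: 1 true — at least one ✓
  (5) v=F, k=F — not both ✓
  (6) {v, s, k, c}: 1 true — at most one ✓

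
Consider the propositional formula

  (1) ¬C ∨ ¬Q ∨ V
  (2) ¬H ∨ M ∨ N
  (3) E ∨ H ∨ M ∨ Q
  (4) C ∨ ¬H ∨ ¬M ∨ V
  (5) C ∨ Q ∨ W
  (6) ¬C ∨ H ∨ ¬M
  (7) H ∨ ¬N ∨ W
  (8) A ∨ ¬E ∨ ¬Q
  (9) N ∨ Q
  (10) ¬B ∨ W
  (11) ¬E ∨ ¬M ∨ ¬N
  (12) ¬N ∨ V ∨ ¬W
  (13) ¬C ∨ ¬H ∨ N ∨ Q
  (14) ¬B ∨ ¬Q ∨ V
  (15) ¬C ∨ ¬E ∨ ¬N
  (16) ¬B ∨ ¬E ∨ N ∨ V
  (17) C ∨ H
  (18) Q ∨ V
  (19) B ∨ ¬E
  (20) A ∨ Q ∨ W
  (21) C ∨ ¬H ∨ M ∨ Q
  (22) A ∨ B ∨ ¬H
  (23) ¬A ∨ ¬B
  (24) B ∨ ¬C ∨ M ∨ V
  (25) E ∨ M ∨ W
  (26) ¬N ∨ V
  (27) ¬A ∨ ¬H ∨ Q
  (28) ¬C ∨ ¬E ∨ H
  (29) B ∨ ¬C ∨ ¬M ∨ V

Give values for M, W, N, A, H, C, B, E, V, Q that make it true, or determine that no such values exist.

M=F, W=T, N=T, A=F, H=T, C=F, B=T, E=F, V=T, Q=T

Set M = False.
Try W = False:
  (¬B ∨ W) forces B = False.
  (B ∨ ¬E) forces E = False.
  clause (E ∨ M ∨ W) is falsified — backtrack.
So W = True.
Set N = True.
  then (¬N ∨ V ∨ ¬W) forces V = True.
Set A = False.
Set H = True.
  then (A ∨ B ∨ ¬H) forces B = True.
Set C = False.
  then (C ∨ ¬H ∨ M ∨ Q) forces Q = True.
  then (A ∨ ¬E ∨ ¬Q) forces E = False.
All clauses satisfied.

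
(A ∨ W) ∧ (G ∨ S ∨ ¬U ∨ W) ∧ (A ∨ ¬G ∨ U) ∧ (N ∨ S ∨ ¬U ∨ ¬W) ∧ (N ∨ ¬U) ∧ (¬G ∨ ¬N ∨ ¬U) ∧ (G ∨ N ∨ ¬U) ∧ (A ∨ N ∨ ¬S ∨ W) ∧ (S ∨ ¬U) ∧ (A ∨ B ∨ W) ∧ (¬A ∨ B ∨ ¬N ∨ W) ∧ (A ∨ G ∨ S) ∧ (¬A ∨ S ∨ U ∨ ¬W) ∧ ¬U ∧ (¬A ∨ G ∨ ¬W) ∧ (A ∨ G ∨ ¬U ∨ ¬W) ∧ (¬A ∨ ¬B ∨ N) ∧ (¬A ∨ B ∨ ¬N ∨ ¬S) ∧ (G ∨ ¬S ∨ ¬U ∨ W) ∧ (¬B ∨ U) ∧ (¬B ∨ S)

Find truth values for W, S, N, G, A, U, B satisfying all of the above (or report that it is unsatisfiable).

W = True, S = True, N = True, G = False, A = False, U = False, B = False

Unit clause (¬U) forces U = False.
In (¬B ∨ U) only ¬B is left, so B = False.
Set W = True.
Set S = True.
Set N = True.
  then (¬A ∨ B ∨ ¬N ∨ ¬S) forces A = False.
  then (A ∨ ¬G ∨ U) forces G = False.
All clauses satisfied.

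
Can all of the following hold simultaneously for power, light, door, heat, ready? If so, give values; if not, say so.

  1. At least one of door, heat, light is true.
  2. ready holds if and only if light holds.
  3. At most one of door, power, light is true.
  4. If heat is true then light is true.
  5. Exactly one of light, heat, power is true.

power = False, light = True, door = False, heat = False, ready = True

  (1) {door, heat, light}: 1 true — at least one ✓
  (2) ready=T, light=T — same ✓
  (3) {door, power, light}: 1 true — at most one ✓
  (4) heat=F ⇒ light: vacuous ✓
  (5) {light, heat, power}: 1 true — exactly one ✓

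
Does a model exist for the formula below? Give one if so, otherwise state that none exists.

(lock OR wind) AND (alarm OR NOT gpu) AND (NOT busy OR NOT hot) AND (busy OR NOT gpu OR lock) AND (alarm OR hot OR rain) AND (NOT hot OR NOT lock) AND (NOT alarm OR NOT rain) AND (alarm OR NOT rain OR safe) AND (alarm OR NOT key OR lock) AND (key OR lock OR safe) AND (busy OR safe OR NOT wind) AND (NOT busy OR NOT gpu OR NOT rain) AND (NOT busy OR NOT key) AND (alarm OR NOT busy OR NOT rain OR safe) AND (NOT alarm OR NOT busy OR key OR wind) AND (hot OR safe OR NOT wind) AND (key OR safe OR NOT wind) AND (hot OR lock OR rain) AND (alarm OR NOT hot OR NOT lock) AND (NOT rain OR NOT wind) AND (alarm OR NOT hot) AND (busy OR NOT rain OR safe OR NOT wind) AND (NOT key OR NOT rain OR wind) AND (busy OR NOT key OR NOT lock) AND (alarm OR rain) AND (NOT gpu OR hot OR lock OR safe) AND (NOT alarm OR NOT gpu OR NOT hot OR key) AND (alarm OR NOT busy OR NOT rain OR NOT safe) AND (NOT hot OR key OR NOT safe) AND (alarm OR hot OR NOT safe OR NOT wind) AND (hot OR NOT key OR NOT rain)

Set busy = True.
  then (NOT busy OR NOT hot) forces hot = False.
  then (NOT busy OR NOT key) forces key = False.
Set wind = True.
  then (hot OR safe OR NOT wind) forces safe = True.
  then (NOT rain OR NOT wind) forces rain = False.
  then (alarm OR rain) forces alarm = True.
  then (hot OR lock OR rain) forces lock = True.
Set gpu = False.
All clauses satisfied.

busy = True; hot = False; wind = True; safe = True; alarm = True; key = False; rain = False; lock = True; gpu = False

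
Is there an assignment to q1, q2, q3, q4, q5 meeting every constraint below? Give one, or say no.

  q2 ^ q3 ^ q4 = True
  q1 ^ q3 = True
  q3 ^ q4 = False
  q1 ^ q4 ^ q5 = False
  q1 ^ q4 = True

q1=F, q2=T, q3=T, q4=T, q5=T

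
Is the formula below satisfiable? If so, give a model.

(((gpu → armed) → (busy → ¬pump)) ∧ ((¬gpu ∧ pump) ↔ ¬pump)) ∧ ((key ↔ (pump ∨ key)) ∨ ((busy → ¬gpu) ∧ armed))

busy=F, gpu=T, pump=T, key=T, armed=F

  ((gpu → armed) → (busy → ¬pump)) ∧ ((¬gpu ∧ pump) ↔ ¬pump) = True
    (gpu → armed) → (busy → ¬pump) = True
      gpu → armed = False
      busy → ¬pump = True
        ¬pump = False
    (¬gpu ∧ pump) ↔ ¬pump = True
      ¬gpu ∧ pump = False
        ¬gpu = False
      ¬pump = False
  (key ↔ (pump ∨ key)) ∨ ((busy → ¬gpu) ∧ armed) = True
    key ↔ (pump ∨ key) = True
      pump ∨ key = True
    (busy → ¬gpu) ∧ armed = False
      busy → ¬gpu = True
        ¬gpu = False
Both conjuncts True, so the formula holds.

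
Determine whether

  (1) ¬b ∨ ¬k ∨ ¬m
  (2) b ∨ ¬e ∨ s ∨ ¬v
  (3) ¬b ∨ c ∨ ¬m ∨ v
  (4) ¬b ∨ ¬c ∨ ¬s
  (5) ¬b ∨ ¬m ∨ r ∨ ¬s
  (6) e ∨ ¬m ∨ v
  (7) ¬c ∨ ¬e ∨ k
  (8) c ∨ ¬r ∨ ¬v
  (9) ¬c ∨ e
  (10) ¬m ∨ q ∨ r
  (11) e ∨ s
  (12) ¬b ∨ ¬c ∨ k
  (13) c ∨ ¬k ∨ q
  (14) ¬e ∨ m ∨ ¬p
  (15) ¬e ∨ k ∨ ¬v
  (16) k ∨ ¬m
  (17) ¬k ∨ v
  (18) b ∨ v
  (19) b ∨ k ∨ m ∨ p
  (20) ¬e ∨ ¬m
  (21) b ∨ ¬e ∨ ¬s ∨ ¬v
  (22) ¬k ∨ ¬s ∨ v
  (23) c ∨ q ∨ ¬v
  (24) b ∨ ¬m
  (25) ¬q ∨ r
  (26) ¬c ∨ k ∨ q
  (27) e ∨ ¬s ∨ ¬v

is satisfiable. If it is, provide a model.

Set q = True.
  then (¬q ∨ r) forces r = True.
Set v = False.
  then (¬k ∨ v) forces k = False.
  then (b ∨ v) forces b = True.
  then (¬b ∨ ¬c ∨ k) forces c = False.
  then (k ∨ ¬m) forces m = False.
Set e = False.
  then (e ∨ s) forces s = True.
Set p = True.
All clauses satisfied.

q = True, v = False, b = True, e = False, m = False, p = True, s = True, r = True, c = False, k = False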